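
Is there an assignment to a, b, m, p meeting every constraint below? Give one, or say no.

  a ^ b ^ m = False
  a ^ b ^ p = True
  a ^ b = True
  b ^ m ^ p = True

a = True; b = False; m = True; p = False

a ^ b ^ m = T ^ F ^ T = False ✓
a ^ b ^ p = T ^ F ^ F = True ✓
a ^ b = T ^ F = True ✓
b ^ m ^ p = F ^ T ^ F = True ✓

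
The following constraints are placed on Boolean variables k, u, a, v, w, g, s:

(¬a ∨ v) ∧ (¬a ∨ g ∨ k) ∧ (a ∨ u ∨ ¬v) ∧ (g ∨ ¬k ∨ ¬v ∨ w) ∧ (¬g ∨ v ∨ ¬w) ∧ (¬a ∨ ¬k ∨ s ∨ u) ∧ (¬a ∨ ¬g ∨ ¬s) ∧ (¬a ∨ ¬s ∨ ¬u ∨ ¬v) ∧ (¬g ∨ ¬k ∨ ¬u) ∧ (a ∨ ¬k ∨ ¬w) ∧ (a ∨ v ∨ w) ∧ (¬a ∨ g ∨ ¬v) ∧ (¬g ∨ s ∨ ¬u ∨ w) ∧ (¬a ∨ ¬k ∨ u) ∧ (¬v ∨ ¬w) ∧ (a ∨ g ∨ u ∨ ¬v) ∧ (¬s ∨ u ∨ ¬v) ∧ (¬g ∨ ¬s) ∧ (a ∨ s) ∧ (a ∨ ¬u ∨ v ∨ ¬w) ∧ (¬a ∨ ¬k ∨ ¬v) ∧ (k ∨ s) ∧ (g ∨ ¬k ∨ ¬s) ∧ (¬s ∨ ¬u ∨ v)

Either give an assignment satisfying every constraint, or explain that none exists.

k: False; u: True; a: False; v: True; w: False; g: False; s: True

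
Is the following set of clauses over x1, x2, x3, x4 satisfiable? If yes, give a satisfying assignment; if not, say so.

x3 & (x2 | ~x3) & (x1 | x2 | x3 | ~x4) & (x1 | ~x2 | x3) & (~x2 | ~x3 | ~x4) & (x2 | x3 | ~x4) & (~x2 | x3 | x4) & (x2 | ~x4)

Unit clause (x3) forces x3 = True.
In (x2 | ~x3) only x2 is left, so x2 = True.
In (~x2 | ~x3 | ~x4) only ~x4 is left, so x4 = False.
Set x1 = True.
Check each clause:
  (x3): x3 holds.
  (x2 | ~x3): x2 holds.
  (x1 | x2 | x3 | ~x4): x1 holds.
  (x1 | ~x2 | x3): x1 holds.
  (~x2 | ~x3 | ~x4): ~x4 holds.
  (x2 | x3 | ~x4): x2 holds.
  (~x2 | x3 | x4): x3 holds.
  (x2 | ~x4): x2 holds.
All clauses satisfied.

x1 = True; x2 = True; x3 = True; x4 = False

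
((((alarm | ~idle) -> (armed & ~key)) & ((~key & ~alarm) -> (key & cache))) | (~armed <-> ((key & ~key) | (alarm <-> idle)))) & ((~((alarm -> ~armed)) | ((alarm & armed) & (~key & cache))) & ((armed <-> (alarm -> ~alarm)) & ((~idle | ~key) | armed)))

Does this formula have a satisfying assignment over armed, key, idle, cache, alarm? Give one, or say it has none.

Case alarm = True: the formula simplifies to ((armed & ~key) | (~armed <-> ((key & ~key) | idle))) & ((~(~armed) | (armed & (~key & cache))) & (~armed & ((~idle | ~key) | armed))).
  armed = True: the conjunct ~armed is False.
  armed = False: the conjunct ~(~armed) | (armed & (~key & cache)) becomes ~True | (False & (~key & cache)) = False.
Case alarm = False: the conjunct ~((alarm -> ~armed)) | ((alarm & armed) & (~key & cache)) becomes ~True | (False & (~key & cache)) = False.
Both cases fail — unsatisfiable.

The formula is unsatisfiable.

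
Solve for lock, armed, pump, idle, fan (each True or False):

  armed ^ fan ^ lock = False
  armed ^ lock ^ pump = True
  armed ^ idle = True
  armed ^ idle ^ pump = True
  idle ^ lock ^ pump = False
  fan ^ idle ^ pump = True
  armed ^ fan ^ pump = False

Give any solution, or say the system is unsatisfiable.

lock: False; armed: True; pump: False; idle: False; fan: True

armed ^ fan ^ lock = T ^ T ^ F = False ✓
armed ^ lock ^ pump = T ^ F ^ F = True ✓
armed ^ idle = T ^ F = True ✓
armed ^ idle ^ pump = T ^ F ^ F = True ✓
idle ^ lock ^ pump = F ^ F ^ F = False ✓
fan ^ idle ^ pump = T ^ F ^ F = True ✓
armed ^ fan ^ pump = T ^ T ^ F = False ✓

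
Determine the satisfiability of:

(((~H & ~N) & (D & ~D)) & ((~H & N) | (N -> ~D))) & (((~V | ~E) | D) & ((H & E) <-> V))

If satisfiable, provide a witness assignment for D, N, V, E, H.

No satisfying assignment exists.

Case D = True: the conjunct ~D is False.
Case D = False: the conjunct D is False.
Both cases fail — unsatisfiable.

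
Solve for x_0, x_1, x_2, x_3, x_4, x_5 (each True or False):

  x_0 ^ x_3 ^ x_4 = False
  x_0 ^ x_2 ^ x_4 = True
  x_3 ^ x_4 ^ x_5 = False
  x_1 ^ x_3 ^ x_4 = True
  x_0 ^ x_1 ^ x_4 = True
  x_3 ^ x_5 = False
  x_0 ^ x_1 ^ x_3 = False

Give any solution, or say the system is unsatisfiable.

x_0 = True, x_1 = False, x_2 = False, x_3 = True, x_4 = False, x_5 = True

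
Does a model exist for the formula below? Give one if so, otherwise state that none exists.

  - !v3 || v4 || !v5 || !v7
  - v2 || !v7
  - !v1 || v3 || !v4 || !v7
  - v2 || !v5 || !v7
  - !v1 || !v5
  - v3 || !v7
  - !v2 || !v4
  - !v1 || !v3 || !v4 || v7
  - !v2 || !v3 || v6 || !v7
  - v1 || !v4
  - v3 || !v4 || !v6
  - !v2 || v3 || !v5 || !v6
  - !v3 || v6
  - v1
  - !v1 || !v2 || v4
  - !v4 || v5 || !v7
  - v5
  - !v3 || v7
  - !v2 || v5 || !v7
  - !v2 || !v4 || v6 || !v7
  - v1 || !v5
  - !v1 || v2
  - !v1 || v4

Case v1 = True:
  (!v1 || !v5) forces v5 = False.
  Clause (v5) is falsified — contradiction.
Case v1 = False:
  Clause (v1) is falsified — contradiction.
Both cases fail, so the formula is unsatisfiable.

UNSATISFIABLE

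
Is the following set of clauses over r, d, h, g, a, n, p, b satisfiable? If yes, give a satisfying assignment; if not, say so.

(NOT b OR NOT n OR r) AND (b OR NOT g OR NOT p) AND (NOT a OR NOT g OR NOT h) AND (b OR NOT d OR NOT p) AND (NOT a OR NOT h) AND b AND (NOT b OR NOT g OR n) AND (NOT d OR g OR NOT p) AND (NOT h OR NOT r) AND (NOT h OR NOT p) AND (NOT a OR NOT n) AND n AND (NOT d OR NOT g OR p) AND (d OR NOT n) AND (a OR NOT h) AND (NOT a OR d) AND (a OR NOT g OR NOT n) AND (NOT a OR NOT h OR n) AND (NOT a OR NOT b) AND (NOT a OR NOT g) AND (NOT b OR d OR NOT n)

Unit clause (b) forces b = True.
Unit clause (n) forces n = True.
In (d OR NOT n) only d is left, so d = True.
In (NOT a OR NOT b) only NOT a is left, so a = False.
In (NOT b OR NOT n OR r) only r is left, so r = True.
In (NOT h OR NOT r) only NOT h is left, so h = False.
In (a OR NOT g OR NOT n) only NOT g is left, so g = False.
In (NOT d OR g OR NOT p) only NOT p is left, so p = False.
All clauses satisfied.

r: True; d: True; h: False; g: False; a: False; n: True; p: False; b: True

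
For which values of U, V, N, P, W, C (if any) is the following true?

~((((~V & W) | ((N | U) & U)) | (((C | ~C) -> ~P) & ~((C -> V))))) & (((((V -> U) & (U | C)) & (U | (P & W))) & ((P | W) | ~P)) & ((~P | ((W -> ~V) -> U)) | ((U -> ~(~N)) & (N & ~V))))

UNSATISFIABLE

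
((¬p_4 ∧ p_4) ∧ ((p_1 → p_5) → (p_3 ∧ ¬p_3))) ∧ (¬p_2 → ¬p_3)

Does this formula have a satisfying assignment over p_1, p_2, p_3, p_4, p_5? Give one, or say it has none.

No satisfying assignment exists.

Case p_4 = True: the conjunct ¬p_4 is False.
Case p_4 = False: the conjunct p_4 is False.
Both cases fail — unsatisfiable.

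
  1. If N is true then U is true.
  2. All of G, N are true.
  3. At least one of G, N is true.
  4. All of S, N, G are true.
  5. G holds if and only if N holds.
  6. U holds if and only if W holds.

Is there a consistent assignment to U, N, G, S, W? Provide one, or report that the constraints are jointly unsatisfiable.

U: True, N: True, G: True, S: True, W: True

  (1) N=T ⇒ U: T ✓
  (2) {G, N}: all 2 true ✓
  (3) {G, N}: 2 true — at least one ✓
  (4) {S, N, G}: all 3 true ✓
  (5) G=T, N=T — same ✓
  (6) U=T, W=T — same ✓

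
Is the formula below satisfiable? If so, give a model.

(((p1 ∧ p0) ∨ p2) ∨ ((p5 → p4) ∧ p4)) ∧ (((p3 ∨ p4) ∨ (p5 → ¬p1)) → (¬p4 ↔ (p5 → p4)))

p0=T; p1=F; p2=T; p3=F; p4=F; p5=F

  ((p1 ∧ p0) ∨ p2) ∨ ((p5 → p4) ∧ p4) = True
    (p1 ∧ p0) ∨ p2 = True
      p1 ∧ p0 = False
    (p5 → p4) ∧ p4 = False
      p5 → p4 = True
  ((p3 ∨ p4) ∨ (p5 → ¬p1)) → (¬p4 ↔ (p5 → p4)) = True
    (p3 ∨ p4) ∨ (p5 → ¬p1) = True
      p3 ∨ p4 = False
      p5 → ¬p1 = True
        ¬p1 = True
    ¬p4 ↔ (p5 → p4) = True
      ¬p4 = True
      p5 → p4 = True
Both conjuncts True, so the formula holds.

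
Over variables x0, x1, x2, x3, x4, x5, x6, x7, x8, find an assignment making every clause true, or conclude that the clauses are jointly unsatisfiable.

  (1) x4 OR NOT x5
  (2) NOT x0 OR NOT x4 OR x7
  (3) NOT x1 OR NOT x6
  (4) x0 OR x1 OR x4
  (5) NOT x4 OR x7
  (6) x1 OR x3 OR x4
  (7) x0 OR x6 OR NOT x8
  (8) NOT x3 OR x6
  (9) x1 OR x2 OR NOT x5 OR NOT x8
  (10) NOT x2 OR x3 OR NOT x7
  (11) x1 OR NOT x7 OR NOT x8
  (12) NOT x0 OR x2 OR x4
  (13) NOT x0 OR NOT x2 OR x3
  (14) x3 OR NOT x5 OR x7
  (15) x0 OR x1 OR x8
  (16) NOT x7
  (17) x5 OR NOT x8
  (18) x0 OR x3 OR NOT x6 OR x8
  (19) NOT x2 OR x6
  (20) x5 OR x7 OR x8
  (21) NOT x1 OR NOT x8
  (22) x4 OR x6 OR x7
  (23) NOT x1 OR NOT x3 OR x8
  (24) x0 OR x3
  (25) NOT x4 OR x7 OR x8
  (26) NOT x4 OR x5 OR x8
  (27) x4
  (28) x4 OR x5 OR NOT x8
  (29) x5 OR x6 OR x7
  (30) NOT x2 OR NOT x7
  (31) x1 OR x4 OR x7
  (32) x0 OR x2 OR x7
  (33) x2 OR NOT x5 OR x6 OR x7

Unsatisfiable — no assignment works.

Case x4 = True:
  (NOT x4 OR x7) forces x7 = True.
  Clause (NOT x7) is falsified — contradiction.
Case x4 = False:
  Clause (x4) is falsified — contradiction.
Both cases fail, so the formula is unsatisfiable.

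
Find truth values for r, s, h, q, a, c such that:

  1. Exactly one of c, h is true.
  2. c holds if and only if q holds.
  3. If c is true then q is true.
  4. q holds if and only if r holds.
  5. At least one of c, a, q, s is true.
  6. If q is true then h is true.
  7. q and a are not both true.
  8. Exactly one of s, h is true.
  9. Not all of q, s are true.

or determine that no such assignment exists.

r = False; s = False; h = True; q = False; a = True; c = False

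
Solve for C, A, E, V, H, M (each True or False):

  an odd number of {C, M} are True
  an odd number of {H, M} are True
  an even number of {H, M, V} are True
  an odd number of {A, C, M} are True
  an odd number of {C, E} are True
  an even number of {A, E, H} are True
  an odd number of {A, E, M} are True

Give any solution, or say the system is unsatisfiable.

UNSATISFIABLE

Adding constraints 2, 4, 5, 6 mod 2: every variable appears an even number of times on the left, so the left side is 0.
But the right sides sum to 1 (mod 2). 0 ≠ 1 — the system is inconsistent.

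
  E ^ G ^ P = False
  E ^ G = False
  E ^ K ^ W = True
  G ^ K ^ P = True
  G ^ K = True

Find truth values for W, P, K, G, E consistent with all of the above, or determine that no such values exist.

W = False, P = False, K = False, G = True, E = True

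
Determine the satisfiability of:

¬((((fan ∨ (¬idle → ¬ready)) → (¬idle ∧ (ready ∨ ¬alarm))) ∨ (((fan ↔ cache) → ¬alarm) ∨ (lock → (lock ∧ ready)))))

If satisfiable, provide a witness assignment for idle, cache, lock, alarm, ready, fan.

idle = False, cache = True, lock = True, alarm = True, ready = False, fan = True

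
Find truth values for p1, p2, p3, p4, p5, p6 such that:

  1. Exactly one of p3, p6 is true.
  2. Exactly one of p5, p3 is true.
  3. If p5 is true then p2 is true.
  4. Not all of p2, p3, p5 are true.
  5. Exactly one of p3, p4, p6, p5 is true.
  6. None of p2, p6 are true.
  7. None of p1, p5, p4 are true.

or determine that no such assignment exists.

p1 = False; p2 = False; p3 = True; p4 = False; p5 = False; p6 = False

  (1) {p3, p6}: 1 true — exactly one ✓
  (2) {p5, p3}: 1 true — exactly one ✓
  (3) p5=F ⇒ p2: vacuous ✓
  (4) {p2, p3, p5}: 1/3 true — not all ✓
  (5) {p3, p4, p6, p5}: 1 true — exactly one ✓
  (6) {p2, p6}: 0 true — none ✓
  (7) {p1, p5, p4}: 0 true — none ✓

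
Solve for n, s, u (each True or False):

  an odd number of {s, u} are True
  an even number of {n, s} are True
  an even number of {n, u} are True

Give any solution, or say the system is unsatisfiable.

Adding constraints 1, 2, 3 mod 2: every variable appears an even number of times on the left, so the left side is 0.
But the right sides sum to 1 (mod 2). 0 ≠ 1 — the system is inconsistent.

Unsatisfiable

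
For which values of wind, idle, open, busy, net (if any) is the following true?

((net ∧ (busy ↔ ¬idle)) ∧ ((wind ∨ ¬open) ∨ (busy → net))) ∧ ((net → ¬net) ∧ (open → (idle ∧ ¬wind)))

Unsatisfiable

Case net = True: the conjunct net → ¬net becomes True → ¬True = False.
Case net = False: the conjunct net is False.
Both cases fail — unsatisfiable.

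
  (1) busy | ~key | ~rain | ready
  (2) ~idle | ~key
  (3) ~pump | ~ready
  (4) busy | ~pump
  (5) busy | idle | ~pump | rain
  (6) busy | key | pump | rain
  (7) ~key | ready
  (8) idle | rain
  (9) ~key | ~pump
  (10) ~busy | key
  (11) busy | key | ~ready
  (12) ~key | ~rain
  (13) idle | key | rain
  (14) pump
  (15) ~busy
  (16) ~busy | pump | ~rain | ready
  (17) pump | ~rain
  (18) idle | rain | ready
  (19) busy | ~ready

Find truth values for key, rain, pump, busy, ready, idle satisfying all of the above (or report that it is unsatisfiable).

Case busy = True:
  Clause (~busy) is falsified — contradiction.
Case busy = False:
  (busy | ~pump) forces pump = False.
  Clause (pump) is falsified — contradiction.
Both cases fail, so the formula is unsatisfiable.

The formula is unsatisfiable.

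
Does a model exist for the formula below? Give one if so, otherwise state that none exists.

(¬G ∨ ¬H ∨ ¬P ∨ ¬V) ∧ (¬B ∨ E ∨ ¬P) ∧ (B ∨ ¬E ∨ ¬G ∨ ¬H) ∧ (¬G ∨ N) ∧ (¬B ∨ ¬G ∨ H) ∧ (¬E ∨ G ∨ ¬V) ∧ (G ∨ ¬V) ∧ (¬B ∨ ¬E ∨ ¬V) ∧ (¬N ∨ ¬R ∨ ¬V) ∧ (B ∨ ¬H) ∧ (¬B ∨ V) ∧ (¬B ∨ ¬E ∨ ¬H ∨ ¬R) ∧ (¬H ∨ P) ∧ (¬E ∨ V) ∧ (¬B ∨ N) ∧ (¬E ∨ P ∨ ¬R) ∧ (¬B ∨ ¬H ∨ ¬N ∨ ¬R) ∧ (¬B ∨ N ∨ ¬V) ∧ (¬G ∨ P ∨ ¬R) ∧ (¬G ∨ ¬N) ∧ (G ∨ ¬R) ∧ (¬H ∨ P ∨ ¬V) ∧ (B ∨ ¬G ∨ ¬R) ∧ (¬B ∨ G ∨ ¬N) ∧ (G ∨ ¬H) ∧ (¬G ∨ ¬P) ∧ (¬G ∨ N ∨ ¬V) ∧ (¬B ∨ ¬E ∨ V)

Set P = True.
  then (¬G ∨ ¬P) forces G = False.
  then (G ∨ ¬V) forces V = False.
  then (¬B ∨ V) forces B = False.
  then (¬E ∨ V) forces E = False.
  then (G ∨ ¬R) forces R = False.
  then (G ∨ ¬H) forces H = False.
Set N = False.
All clauses satisfied.

P = True, R = False, N = False, H = False, G = False, E = False, B = False, V = False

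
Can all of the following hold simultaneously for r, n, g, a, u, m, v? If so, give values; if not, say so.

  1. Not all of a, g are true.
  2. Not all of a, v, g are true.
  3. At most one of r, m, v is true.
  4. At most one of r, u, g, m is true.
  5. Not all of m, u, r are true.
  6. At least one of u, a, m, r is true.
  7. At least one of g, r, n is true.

r=F, n=T, g=F, a=T, u=F, m=F, v=F

  (1) {a, g}: 1/2 true — not all ✓
  (2) {a, v, g}: 1/3 true — not all ✓
  (3) {r, m, v}: 0 true — at most one ✓
  (4) {r, u, g, m}: 0 true — at most one ✓
  (5) {m, u, r}: 0/3 true — not all ✓
  (6) {u, a, m, r}: 1 true — at least one ✓
  (7) {g, r, n}: 1 true — at least one ✓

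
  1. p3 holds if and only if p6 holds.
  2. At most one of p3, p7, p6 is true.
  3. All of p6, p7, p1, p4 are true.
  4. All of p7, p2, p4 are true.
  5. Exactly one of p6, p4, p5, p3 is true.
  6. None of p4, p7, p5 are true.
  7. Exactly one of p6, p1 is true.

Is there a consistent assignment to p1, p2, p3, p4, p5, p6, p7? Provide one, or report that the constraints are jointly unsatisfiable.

Case p4 = True:
  Constraint (6) is violated (p4=T) — contradiction.
Case p4 = False:
  Constraint (3) is violated (p4=F) — contradiction.
Both cases fail — unsatisfiable.

Unsatisfiable — no assignment works.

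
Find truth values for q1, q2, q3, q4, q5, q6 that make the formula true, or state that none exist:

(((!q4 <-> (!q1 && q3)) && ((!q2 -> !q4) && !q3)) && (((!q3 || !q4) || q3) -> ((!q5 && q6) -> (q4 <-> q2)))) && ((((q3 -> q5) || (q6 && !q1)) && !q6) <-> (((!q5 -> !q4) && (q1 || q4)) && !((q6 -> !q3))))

q1 = True, q2 = True, q3 = False, q4 = True, q5 = True, q6 = True

  ((!q4 <-> (!q1 && q3)) && ((!q2 -> !q4) && !q3)) && (((!q3 || !q4) || q3) -> ((!q5 && q6) -> (q4 <-> q2))) = True
    (!q4 <-> (!q1 && q3)) && ((!q2 -> !q4) && !q3) = True
      !q4 <-> (!q1 && q3) = True
        !q4 = False
        !q1 && q3 = False
          !q1 = False
      (!q2 -> !q4) && !q3 = True
        !q2 -> !q4 = True
          !q2 = False
          !q4 = False
        !q3 = True
    ((!q3 || !q4) || q3) -> ((!q5 && q6) -> (q4 <-> q2)) = True
      (!q3 || !q4) || q3 = True
        !q3 || !q4 = True
          !q3 = True
          !q4 = False
      (!q5 && q6) -> (q4 <-> q2) = True
        !q5 && q6 = False
          !q5 = False
        q4 <-> q2 = True
  (((q3 -> q5) || (q6 && !q1)) && !q6) <-> (((!q5 -> !q4) && (q1 || q4)) && !((q6 -> !q3))) = True
    ((q3 -> q5) || (q6 && !q1)) && !q6 = False
      (q3 -> q5) || (q6 && !q1) = True
        q3 -> q5 = True
        q6 && !q1 = False
          !q1 = False
      !q6 = False
    ((!q5 -> !q4) && (q1 || q4)) && !((q6 -> !q3)) = False
      (!q5 -> !q4) && (q1 || q4) = True
        !q5 -> !q4 = True
          !q5 = False
          !q4 = False
        q1 || q4 = True
      !((q6 -> !q3)) = False
        q6 -> !q3 = True
          !q3 = True
Both conjuncts True, so the formula holds.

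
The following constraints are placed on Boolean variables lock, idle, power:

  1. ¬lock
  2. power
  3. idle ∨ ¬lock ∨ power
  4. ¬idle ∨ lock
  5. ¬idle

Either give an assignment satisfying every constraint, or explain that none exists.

lock = False, idle = False, power = True

Unit clause (¬lock) forces lock = False.
Unit clause (power) forces power = True.
In (¬idle ∨ lock) only ¬idle is left, so idle = False.
All clauses satisfied.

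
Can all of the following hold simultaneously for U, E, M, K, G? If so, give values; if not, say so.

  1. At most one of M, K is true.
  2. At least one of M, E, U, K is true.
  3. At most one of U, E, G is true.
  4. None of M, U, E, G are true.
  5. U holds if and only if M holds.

U = False; E = False; M = False; K = True; G = False

  (1) {M, K}: 1 true — at most one ✓
  (2) {M, E, U, K}: 1 true — at least one ✓
  (3) {U, E, G}: 0 true — at most one ✓
  (4) {M, U, E, G}: 0 true — none ✓
  (5) U=F, M=F — same ✓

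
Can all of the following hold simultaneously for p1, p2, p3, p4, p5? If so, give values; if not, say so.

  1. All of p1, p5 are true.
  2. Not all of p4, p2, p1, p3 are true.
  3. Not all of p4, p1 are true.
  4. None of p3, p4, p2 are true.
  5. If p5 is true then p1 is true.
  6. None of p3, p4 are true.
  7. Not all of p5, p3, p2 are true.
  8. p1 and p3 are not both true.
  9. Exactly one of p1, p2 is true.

p1: True, p2: False, p3: False, p4: False, p5: True

  (1) {p1, p5}: all 2 true ✓
  (2) {p4, p2, p1, p3}: 1/4 true — not all ✓
  (3) {p4, p1}: 1/2 true — not all ✓
  (4) {p3, p4, p2}: 0 true — none ✓
  (5) p5=T ⇒ p1: T ✓
  (6) {p3, p4}: 0 true — none ✓
  (7) {p5, p3, p2}: 1/3 true — not all ✓
  (8) p1=T, p3=F — not both ✓
  (9) {p1, p2}: 1 true — exactly one ✓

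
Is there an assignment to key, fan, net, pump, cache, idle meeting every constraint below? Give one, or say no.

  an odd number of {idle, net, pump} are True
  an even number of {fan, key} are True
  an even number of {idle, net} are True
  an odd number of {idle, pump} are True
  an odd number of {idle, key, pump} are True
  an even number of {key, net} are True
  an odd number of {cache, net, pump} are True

key=F, fan=F, net=F, pump=T, cache=F, idle=F

{idle, net, pump}: 1 true → odd ✓
{fan, key}: 0 true → even ✓
{idle, net}: 0 true → even ✓
{idle, pump}: 1 true → odd ✓
{idle, key, pump}: 1 true → odd ✓
{key, net}: 0 true → even ✓
{cache, net, pump}: 1 true → odd ✓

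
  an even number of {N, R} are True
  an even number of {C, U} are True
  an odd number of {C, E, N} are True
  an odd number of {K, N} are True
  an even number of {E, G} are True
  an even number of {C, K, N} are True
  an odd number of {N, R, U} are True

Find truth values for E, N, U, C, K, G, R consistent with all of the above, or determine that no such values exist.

E: True, N: True, U: True, C: True, K: False, G: True, R: True

{N, R}: 2 true → even ✓
{C, U}: 2 true → even ✓
{C, E, N}: 3 true → odd ✓
{K, N}: 1 true → odd ✓
{E, G}: 2 true → even ✓
{C, K, N}: 2 true → even ✓
{N, R, U}: 3 true → odd ✓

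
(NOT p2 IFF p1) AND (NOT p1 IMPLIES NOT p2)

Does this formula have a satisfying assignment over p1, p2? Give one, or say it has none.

p1=T; p2=F

  NOT p2 IFF p1 = True
    NOT p2 = True
  NOT p1 IMPLIES NOT p2 = True
    NOT p1 = False
    NOT p2 = True
Both conjuncts True, so the formula holds.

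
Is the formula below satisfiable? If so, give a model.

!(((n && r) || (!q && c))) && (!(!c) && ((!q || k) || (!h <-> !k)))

k: True, q: True, c: True, r: False, n: True, h: True

  !(((n && r) || (!q && c))) = True
    (n && r) || (!q && c) = False
      n && r = False
      !q && c = False
        !q = False
  !(!c) && ((!q || k) || (!h <-> !k)) = True
    !(!c) = True
      !c = False
    (!q || k) || (!h <-> !k) = True
      !q || k = True
        !q = False
      !h <-> !k = True
        !h = False
        !k = False
Both conjuncts True, so the formula holds.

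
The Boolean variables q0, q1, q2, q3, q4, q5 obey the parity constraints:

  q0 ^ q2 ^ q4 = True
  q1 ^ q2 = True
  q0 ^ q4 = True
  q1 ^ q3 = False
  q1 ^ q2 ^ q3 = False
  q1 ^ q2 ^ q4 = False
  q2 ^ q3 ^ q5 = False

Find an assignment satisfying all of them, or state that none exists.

q0: False, q1: True, q2: False, q3: True, q4: True, q5: True

q0 ^ q2 ^ q4 = F ^ F ^ T = True ✓
q1 ^ q2 = T ^ F = True ✓
q0 ^ q4 = F ^ T = True ✓
q1 ^ q3 = T ^ T = False ✓
q1 ^ q2 ^ q3 = T ^ F ^ T = False ✓
q1 ^ q2 ^ q4 = T ^ F ^ T = False ✓
q2 ^ q3 ^ q5 = F ^ T ^ T = False ✓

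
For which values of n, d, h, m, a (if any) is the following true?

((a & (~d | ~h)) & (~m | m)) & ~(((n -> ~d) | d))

No satisfying assignment exists.

The conjunct ~(((n -> ~d) | d)) is unsatisfiable on its own:
  n=F, d=F: evaluates to False.
  n=F, d=T: evaluates to False.
  n=T, d=F: evaluates to False.
  n=T, d=T: evaluates to False.
So the whole conjunction is unsatisfiable.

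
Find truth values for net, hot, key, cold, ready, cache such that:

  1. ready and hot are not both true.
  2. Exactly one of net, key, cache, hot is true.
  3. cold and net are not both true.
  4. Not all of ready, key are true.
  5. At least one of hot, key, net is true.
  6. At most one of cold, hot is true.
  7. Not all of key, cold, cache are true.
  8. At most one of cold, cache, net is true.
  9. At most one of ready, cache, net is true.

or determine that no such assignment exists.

net=F, hot=F, key=T, cold=T, ready=F, cache=F

  (1) ready=F, hot=F — not both ✓
  (2) {net, key, cache, hot}: 1 true — exactly one ✓
  (3) cold=T, net=F — not both ✓
  (4) {ready, key}: 1/2 true — not all ✓
  (5) {hot, key, net}: 1 true — at least one ✓
  (6) {cold, hot}: 1 true — at most one ✓
  (7) {key, cold, cache}: 2/3 true — not all ✓
  (8) {cold, cache, net}: 1 true — at most one ✓
  (9) {ready, cache, net}: 0 true — at most one ✓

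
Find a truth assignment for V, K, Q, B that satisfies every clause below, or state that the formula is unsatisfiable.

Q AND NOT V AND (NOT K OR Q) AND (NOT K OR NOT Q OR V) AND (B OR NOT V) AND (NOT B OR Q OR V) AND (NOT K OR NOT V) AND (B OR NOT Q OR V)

Unit clause (Q) forces Q = True.
Unit clause (NOT V) forces V = False.
In (NOT K OR NOT Q OR V) only NOT K is left, so K = False.
In (B OR NOT Q OR V) only B is left, so B = True.
Check each clause:
  (Q): Q holds.
  (NOT V): NOT V holds.
  (NOT K OR Q): NOT K holds.
  (NOT K OR NOT Q OR V): NOT K holds.
  (B OR NOT V): B holds.
  (NOT B OR Q OR V): Q holds.
  (NOT K OR NOT V): NOT K holds.
  (B OR NOT Q OR V): B holds.
All clauses satisfied.

V=F, K=F, Q=T, B=T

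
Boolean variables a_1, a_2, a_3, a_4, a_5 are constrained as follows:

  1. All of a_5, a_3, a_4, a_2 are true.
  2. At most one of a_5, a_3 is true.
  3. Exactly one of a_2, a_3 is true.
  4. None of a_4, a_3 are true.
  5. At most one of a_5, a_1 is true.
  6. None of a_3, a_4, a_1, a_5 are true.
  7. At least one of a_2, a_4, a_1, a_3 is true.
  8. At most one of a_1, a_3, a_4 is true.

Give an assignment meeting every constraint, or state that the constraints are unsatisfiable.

Unsatisfiable

Case a_3 = True:
  Constraint (4) is violated (a_3=T) — contradiction.
Case a_3 = False:
  Constraint (1) is violated (a_3=F) — contradiction.
Both cases fail — unsatisfiable.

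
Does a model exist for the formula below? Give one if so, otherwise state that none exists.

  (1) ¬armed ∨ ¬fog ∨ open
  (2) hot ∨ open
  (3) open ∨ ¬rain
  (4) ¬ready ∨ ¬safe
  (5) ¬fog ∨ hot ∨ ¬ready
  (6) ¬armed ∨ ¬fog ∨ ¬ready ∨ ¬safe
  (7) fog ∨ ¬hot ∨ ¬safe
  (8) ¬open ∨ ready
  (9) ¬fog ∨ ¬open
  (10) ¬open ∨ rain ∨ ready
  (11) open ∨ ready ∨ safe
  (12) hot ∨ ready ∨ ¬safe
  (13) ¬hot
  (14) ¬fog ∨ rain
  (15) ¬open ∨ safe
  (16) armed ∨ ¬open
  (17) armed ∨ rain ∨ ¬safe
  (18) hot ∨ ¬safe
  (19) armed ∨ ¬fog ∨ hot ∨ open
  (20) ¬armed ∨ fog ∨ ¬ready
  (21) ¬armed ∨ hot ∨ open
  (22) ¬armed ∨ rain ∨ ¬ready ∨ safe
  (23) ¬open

Case open = True:
  Clause (¬open) is falsified — contradiction.
Case open = False:
  (hot ∨ open) forces hot = True.
  Clause (¬hot) is falsified — contradiction.
Both cases fail, so the formula is unsatisfiable.

The formula is unsatisfiable.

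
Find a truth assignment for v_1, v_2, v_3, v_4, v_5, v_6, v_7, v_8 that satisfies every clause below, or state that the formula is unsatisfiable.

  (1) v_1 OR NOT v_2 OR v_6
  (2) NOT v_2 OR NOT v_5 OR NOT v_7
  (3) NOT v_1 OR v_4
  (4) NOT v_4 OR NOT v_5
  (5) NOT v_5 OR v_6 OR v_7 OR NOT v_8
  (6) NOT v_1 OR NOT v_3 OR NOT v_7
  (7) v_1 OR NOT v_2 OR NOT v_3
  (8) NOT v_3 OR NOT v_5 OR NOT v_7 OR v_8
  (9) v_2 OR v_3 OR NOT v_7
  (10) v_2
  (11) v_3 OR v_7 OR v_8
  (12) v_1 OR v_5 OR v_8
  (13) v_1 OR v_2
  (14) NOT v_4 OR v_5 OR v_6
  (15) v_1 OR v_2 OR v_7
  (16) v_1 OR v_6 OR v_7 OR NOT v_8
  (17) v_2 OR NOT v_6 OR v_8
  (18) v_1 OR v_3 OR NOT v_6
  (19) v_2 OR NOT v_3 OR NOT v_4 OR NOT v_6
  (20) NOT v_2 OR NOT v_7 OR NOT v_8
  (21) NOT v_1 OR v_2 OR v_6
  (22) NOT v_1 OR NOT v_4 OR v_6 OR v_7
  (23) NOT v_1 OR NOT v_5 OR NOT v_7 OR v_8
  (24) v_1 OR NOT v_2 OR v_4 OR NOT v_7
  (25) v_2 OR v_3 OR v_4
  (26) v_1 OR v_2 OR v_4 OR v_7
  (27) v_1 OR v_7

v_1=T; v_2=T; v_3=T; v_4=T; v_5=F; v_6=T; v_7=F; v_8=T

Unit clause (v_2) forces v_2 = True.
Try v_1 = False:
  (v_1 OR NOT v_2 OR v_6) forces v_6 = True.
  (v_1 OR NOT v_2 OR NOT v_3) forces v_3 = False.
  clause (v_1 OR v_3 OR NOT v_6) is falsified — backtrack.
So v_1 = True.
  then (NOT v_1 OR v_4) forces v_4 = True.
  then (NOT v_4 OR NOT v_5) forces v_5 = False.
  then (NOT v_4 OR v_5 OR v_6) forces v_6 = True.
Set v_3 = True.
  then (NOT v_1 OR NOT v_3 OR NOT v_7) forces v_7 = False.
Set v_8 = True.
All clauses satisfied.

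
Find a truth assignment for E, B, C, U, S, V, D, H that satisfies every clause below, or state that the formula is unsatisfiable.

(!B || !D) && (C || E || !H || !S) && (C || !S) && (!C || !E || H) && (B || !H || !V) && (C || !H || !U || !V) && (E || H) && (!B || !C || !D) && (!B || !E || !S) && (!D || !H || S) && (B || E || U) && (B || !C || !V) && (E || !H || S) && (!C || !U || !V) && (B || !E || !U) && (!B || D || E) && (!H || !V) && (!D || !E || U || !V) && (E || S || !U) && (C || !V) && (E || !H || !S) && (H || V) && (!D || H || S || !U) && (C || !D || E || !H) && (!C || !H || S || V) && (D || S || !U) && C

Unit clause (C) forces C = True.
Try E = False:
  (E || H) forces H = True.
  (E || !H || S) forces S = True.
  clause (E || !H || !S) is falsified — backtrack.
So E = True.
  then (!C || !E || H) forces H = True.
  then (!H || !V) forces V = False.
  then (!C || !H || S || V) forces S = True.
  then (!B || !E || !S) forces B = False.
  then (B || !E || !U) forces U = False.
Set D = False.
All clauses satisfied.

E = True, B = False, C = True, U = False, S = True, V = False, D = False, H = True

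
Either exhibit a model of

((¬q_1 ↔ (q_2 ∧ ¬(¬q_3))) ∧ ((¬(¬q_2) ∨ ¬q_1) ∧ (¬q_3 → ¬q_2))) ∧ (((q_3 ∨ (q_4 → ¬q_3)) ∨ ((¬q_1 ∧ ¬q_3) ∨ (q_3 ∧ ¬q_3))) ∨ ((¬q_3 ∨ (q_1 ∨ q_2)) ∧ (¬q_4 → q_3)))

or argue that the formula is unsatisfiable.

q_1: False, q_2: True, q_3: True, q_4: True

  (¬q_1 ↔ (q_2 ∧ ¬(¬q_3))) ∧ ((¬(¬q_2) ∨ ¬q_1) ∧ (¬q_3 → ¬q_2)) = True
    ¬q_1 ↔ (q_2 ∧ ¬(¬q_3)) = True
      ¬q_1 = True
      q_2 ∧ ¬(¬q_3) = True
        ¬(¬q_3) = True
          ¬q_3 = False
    (¬(¬q_2) ∨ ¬q_1) ∧ (¬q_3 → ¬q_2) = True
      ¬(¬q_2) ∨ ¬q_1 = True
        ¬(¬q_2) = True
          ¬q_2 = False
        ¬q_1 = True
      ¬q_3 → ¬q_2 = True
        ¬q_3 = False
        ¬q_2 = False
  ((q_3 ∨ (q_4 → ¬q_3)) ∨ ((¬q_1 ∧ ¬q_3) ∨ (q_3 ∧ ¬q_3))) ∨ ((¬q_3 ∨ (q_1 ∨ q_2)) ∧ (¬q_4 → q_3)) = True
    (q_3 ∨ (q_4 → ¬q_3)) ∨ ((¬q_1 ∧ ¬q_3) ∨ (q_3 ∧ ¬q_3)) = True
      q_3 ∨ (q_4 → ¬q_3) = True
        q_4 → ¬q_3 = False
          ¬q_3 = False
      (¬q_1 ∧ ¬q_3) ∨ (q_3 ∧ ¬q_3) = False
        ¬q_1 ∧ ¬q_3 = False
          ¬q_1 = True
          ¬q_3 = False
        q_3 ∧ ¬q_3 = False
          ¬q_3 = False
    (¬q_3 ∨ (q_1 ∨ q_2)) ∧ (¬q_4 → q_3) = True
      ¬q_3 ∨ (q_1 ∨ q_2) = True
        ¬q_3 = False
        q_1 ∨ q_2 = True
      ¬q_4 → q_3 = True
        ¬q_4 = False
Both conjuncts True, so the formula holds.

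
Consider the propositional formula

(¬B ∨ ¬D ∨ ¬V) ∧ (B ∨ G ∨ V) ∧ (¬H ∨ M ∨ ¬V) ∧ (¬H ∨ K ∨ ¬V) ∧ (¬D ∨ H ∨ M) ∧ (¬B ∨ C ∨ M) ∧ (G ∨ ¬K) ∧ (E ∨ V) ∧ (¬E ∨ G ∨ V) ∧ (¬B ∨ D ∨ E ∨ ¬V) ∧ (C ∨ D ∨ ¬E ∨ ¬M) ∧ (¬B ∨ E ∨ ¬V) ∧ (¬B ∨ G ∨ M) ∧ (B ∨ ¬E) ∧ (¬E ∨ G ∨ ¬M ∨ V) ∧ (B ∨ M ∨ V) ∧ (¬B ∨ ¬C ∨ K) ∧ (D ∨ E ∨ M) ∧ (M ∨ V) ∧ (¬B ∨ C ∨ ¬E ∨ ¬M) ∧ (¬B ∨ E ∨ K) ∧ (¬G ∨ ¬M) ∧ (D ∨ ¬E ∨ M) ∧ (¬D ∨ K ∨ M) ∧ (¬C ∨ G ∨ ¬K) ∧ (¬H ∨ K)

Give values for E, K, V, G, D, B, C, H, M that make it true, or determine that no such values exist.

E = False, K = False, V = True, G = False, D = True, B = False, C = True, H = False, M = True

Set E = False.
  then (E ∨ V) forces V = True.
  then (¬B ∨ E ∨ ¬V) forces B = False.
Try K = True:
  (G ∨ ¬K) forces G = True.
  (¬G ∨ ¬M) forces M = False.
  (¬H ∨ M ∨ ¬V) forces H = False.
  (¬D ∨ H ∨ M) forces D = False.
  clause (D ∨ E ∨ M) is falsified — backtrack.
So K = False.
  then (¬H ∨ K ∨ ¬V) forces H = False.
Try G = True:
  (¬G ∨ ¬M) forces M = False.
  (¬D ∨ H ∨ M) forces D = False.
  clause (D ∨ E ∨ M) is falsified — backtrack.
So G = False.
Set D = True.
  then (¬D ∨ H ∨ M) forces M = True.
Set C = True.
All clauses satisfied.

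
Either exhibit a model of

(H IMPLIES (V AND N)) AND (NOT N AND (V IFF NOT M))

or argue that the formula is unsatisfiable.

H = False; N = False; V = True; M = False

  H IMPLIES (V AND N) = True
    V AND N = False
  NOT N AND (V IFF NOT M) = True
    NOT N = True
    V IFF NOT M = True
      NOT M = True
Both conjuncts True, so the formula holds.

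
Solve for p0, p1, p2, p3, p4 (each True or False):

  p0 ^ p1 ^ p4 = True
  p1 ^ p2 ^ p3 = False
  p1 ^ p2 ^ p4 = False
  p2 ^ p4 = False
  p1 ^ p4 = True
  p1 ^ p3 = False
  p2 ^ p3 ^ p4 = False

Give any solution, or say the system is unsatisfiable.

No satisfying assignment exists.

Adding constraints 2, 3, 5, 6 mod 2: every variable appears an even number of times on the left, so the left side is 0.
But the right sides sum to 1 (mod 2). 0 ≠ 1 — the system is inconsistent.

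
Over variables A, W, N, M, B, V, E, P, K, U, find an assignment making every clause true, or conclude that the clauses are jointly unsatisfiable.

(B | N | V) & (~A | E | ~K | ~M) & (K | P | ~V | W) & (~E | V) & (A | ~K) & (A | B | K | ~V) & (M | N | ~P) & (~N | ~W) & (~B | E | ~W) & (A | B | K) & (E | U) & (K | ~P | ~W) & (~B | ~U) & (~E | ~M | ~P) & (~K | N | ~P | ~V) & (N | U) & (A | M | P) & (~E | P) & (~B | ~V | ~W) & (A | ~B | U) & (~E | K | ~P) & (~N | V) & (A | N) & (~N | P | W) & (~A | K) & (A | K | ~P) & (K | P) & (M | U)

A=T, W=F, N=F, M=F, B=F, V=T, E=F, P=F, K=T, U=T

Set A = True.
  then (~A | K) forces K = True.
Set W = False.
Set N = False.
  then (N | U) forces U = True.
  then (~B | ~U) forces B = False.
  then (B | N | V) forces V = True.
  then (~K | N | ~P | ~V) forces P = False.
  then (~E | P) forces E = False.
  then (~A | E | ~K | ~M) forces M = False.
All clauses satisfied.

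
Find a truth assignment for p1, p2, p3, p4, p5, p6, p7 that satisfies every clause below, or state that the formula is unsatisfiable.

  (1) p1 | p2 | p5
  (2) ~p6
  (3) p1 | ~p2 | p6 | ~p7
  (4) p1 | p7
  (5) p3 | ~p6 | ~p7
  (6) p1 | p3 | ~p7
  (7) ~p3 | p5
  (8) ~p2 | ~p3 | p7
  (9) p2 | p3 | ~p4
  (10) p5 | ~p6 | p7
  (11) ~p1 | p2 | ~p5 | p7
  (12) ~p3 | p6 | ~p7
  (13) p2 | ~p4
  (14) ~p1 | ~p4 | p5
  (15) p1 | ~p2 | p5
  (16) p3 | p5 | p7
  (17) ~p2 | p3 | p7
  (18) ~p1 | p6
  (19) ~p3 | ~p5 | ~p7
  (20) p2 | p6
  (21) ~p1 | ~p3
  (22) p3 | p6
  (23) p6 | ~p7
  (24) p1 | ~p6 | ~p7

Case p6 = True:
  Clause (~p6) is falsified — contradiction.
Case p6 = False:
  (~p1 | p6) forces p1 = False.
  (p1 | p7) forces p7 = True.
  Clause (p6 | ~p7) is falsified — contradiction.
Both cases fail, so the formula is unsatisfiable.

The formula is unsatisfiable.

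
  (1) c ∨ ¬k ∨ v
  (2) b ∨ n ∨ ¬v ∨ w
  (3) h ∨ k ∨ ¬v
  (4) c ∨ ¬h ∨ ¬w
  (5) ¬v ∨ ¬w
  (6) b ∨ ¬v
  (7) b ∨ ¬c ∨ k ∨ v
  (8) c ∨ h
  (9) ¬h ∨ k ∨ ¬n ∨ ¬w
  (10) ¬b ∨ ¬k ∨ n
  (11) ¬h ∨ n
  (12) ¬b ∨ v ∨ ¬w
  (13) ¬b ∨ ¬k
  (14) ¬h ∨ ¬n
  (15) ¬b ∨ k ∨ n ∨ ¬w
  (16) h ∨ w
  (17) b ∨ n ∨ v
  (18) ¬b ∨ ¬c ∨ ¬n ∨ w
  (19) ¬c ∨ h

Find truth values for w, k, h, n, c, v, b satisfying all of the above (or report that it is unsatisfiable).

No satisfying assignment exists.

Case h = True:
  (¬h ∨ n) forces n = True.
  Clause (¬h ∨ ¬n) is falsified — contradiction.
Case h = False:
  (c ∨ h) forces c = True.
  Clause (¬c ∨ h) is falsified — contradiction.
Both cases fail, so the formula is unsatisfiable.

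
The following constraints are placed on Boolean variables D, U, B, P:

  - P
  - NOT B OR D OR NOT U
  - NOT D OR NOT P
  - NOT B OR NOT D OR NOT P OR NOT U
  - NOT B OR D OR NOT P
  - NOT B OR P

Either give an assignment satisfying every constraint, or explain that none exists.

Unit clause (P) forces P = True.
In (NOT D OR NOT P) only NOT D is left, so D = False.
In (NOT B OR D OR NOT P) only NOT B is left, so B = False.
Set U = False.
Check each clause:
  (P): P holds.
  (NOT B OR D OR NOT U): NOT B holds.
  (NOT D OR NOT P): NOT D holds.
  (NOT B OR NOT D OR NOT P OR NOT U): NOT B holds.
  (NOT B OR D OR NOT P): NOT B holds.
  (NOT B OR P): NOT B holds.
All clauses satisfied.

D = False, U = False, B = False, P = True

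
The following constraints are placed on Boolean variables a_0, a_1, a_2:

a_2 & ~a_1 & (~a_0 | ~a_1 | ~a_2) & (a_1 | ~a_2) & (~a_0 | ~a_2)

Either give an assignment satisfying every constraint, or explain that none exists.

Case a_1 = True:
  Clause (~a_1) is falsified — contradiction.
Case a_1 = False:
  (a_2) forces a_2 = True.
  Clause (a_1 | ~a_2) is falsified — contradiction.
Both cases fail, so the formula is unsatisfiable.

No satisfying assignment exists.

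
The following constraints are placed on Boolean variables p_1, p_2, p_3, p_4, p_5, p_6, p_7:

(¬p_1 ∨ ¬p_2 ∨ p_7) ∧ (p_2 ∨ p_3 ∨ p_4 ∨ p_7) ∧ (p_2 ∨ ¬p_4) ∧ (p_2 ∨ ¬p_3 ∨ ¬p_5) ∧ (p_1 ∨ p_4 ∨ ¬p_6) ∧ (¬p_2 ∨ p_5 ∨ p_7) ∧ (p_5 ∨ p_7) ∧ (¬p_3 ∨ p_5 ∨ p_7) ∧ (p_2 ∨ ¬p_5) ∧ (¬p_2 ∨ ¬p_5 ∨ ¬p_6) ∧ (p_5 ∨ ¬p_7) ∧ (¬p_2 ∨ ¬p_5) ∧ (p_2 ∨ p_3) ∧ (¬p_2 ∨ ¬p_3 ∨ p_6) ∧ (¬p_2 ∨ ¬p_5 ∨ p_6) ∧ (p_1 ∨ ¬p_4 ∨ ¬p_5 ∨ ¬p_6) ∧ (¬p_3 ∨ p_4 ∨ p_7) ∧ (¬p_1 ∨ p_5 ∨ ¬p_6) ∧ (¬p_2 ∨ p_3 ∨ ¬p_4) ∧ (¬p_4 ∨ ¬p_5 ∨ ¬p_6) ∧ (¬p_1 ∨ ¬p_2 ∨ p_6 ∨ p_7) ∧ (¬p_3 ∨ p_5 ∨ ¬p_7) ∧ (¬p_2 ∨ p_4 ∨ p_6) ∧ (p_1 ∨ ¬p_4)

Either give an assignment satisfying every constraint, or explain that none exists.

Case p_5 = True:
  (p_2 ∨ ¬p_5) forces p_2 = True.
  Clause (¬p_2 ∨ ¬p_5) is falsified — contradiction.
Case p_5 = False:
  (p_5 ∨ p_7) forces p_7 = True.
  Clause (p_5 ∨ ¬p_7) is falsified — contradiction.
Both cases fail, so the formula is unsatisfiable.

Unsatisfiable — no assignment works.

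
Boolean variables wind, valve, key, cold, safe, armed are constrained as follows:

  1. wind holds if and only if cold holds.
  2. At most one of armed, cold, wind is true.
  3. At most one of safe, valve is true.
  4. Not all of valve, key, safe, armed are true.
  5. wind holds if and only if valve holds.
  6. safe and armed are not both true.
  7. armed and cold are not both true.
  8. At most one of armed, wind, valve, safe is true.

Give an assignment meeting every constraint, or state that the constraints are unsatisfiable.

wind=F; valve=F; key=T; cold=F; safe=T; armed=F

  (1) wind=F, cold=F — same ✓
  (2) {armed, cold, wind}: 0 true — at most one ✓
  (3) {safe, valve}: 1 true — at most one ✓
  (4) {valve, key, safe, armed}: 2/4 true — not all ✓
  (5) wind=F, valve=F — same ✓
  (6) safe=T, armed=F — not both ✓
  (7) armed=F, cold=F — not both ✓
  (8) {armed, wind, valve, safe}: 1 true — at most one ✓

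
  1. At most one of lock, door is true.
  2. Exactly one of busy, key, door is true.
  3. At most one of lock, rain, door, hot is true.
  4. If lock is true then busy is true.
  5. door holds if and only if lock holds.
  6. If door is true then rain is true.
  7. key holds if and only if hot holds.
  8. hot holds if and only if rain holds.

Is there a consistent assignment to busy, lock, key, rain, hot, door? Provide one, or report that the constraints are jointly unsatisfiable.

busy = True, lock = False, key = False, rain = False, hot = False, door = False

  (1) {lock, door}: 0 true — at most one ✓
  (2) {busy, key, door}: 1 true — exactly one ✓
  (3) {lock, rain, door, hot}: 0 true — at most one ✓
  (4) lock=F ⇒ busy: vacuous ✓
  (5) door=F, lock=F — same ✓
  (6) door=F ⇒ rain: vacuous ✓
  (7) key=F, hot=F — same ✓
  (8) hot=F, rain=F — same ✓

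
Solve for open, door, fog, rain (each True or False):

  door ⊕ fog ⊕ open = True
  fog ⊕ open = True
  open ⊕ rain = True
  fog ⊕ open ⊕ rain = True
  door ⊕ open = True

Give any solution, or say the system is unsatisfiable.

open: True, door: False, fog: False, rain: False

door ⊕ fog ⊕ open = F ⊕ F ⊕ T = True ✓
fog ⊕ open = F ⊕ T = True ✓
open ⊕ rain = T ⊕ F = True ✓
fog ⊕ open ⊕ rain = F ⊕ T ⊕ F = True ✓
door ⊕ open = F ⊕ T = True ✓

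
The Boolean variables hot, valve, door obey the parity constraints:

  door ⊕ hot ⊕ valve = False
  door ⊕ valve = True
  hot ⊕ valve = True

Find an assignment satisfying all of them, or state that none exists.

hot=T, valve=F, door=T

door ⊕ hot ⊕ valve = T ⊕ T ⊕ F = False ✓
door ⊕ valve = T ⊕ F = True ✓
hot ⊕ valve = T ⊕ F = True ✓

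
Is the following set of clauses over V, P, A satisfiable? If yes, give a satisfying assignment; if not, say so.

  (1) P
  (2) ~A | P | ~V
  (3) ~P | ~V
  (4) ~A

V = False, P = True, A = False

Unit clause (P) forces P = True.
In (~P | ~V) only ~V is left, so V = False.
Unit clause (~A) forces A = False.
All clauses satisfied.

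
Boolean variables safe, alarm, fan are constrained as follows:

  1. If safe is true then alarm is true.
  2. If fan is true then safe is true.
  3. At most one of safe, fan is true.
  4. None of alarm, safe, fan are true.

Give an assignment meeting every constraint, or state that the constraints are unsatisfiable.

safe = False, alarm = False, fan = False

  (1) safe=F ⇒ alarm: vacuous ✓
  (2) fan=F ⇒ safe: vacuous ✓
  (3) {safe, fan}: 0 true — at most one ✓
  (4) {alarm, safe, fan}: 0 true — none ✓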